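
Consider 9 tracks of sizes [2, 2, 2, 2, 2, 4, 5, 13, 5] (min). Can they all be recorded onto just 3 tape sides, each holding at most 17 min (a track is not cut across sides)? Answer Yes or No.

A valid assignment using 3 tape sides:
  side 1: 13 + 4 = 17
  side 2: 5 + 5 + 2 + 2 + 2 = 16
  side 3: 2 + 2 = 4
Every load is within 17 min, so 3 tape sides suffice.

Yes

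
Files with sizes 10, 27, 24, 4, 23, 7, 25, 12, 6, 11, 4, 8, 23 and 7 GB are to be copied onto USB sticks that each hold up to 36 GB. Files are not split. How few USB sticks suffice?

6

Total = 27 + 25 + 24 + 23 + 23 + 12 + 11 + 10 + 8 + 7 + 7 + 6 + 4 + 4 = 191 GB.
Lower bound: ⌈191/36⌉ = 6 USB sticks.
A packing using 6 USB sticks:
  USB stick 1: 27 + 8 = 35
  USB stick 2: 25 + 11 = 36
  USB stick 3: 24 + 12 = 36
  USB stick 4: 23 + 10 = 33
  USB stick 5: 23 + 7 + 6 = 36
  USB stick 6: 7 + 4 + 4 = 15
This matches the lower bound, so 6 is optimal.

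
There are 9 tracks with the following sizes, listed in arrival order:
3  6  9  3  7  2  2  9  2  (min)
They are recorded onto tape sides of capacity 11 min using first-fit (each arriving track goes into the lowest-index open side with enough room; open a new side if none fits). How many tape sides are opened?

4

  3 → side 1 (new)  [load 3/11]
  6 → side 1  [load 9/11]
  9 → side 2 (new)  [load 9/11]
  3 → side 3 (new)  [load 3/11]
  7 → side 3  [load 10/11]
  2 → side 1  [load 11/11]
  2 → side 2  [load 11/11]
  9 → side 4 (new)  [load 9/11]
  2 → side 4  [load 11/11]
4 tape sides opened.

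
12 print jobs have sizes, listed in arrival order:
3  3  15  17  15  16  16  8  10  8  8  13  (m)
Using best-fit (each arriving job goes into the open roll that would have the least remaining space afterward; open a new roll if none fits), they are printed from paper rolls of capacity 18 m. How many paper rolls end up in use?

9

  3 → roll 1 (new)  [load 3/18]
  3 → roll 1  [load 6/18]
  15 → roll 2 (new)  [load 15/18]
  17 → roll 3 (new)  [load 17/18]
  15 → roll 4 (new)  [load 15/18]
  16 → roll 5 (new)  [load 16/18]
  16 → roll 6 (new)  [load 16/18]
  8 → roll 1  [load 14/18]
  10 → roll 7 (new)  [load 10/18]
  8 → roll 7  [load 18/18]
  8 → roll 8 (new)  [load 8/18]
  13 → roll 9 (new)  [load 13/18]
9 paper rolls opened.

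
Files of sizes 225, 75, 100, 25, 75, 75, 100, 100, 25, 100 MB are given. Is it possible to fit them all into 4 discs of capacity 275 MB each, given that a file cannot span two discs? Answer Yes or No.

Yes

A valid assignment using 4 discs:
  disc 1: 225 + 25 + 25 = 275
  disc 2: 100 + 100 + 75 = 275
  disc 3: 100 + 100 + 75 = 275
  disc 4: 75 = 75
Every load is within 275 MB, so 4 discs suffice.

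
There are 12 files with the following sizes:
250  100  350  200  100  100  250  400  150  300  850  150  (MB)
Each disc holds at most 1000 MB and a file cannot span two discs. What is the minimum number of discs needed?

4

Total = 850 + 400 + 350 + 300 + 250 + 250 + 200 + 150 + 150 + 100 + 100 + 100 = 3200 MB.
Lower bound: ⌈3200/1000⌉ = 4 discs.
A packing using 4 discs:
  disc 1: 850 + 150 = 1000
  disc 2: 400 + 350 + 250 = 1000
  disc 3: 300 + 250 + 200 + 150 + 100 = 1000
  disc 4: 100 + 100 = 200
This matches the lower bound, so 4 is optimal.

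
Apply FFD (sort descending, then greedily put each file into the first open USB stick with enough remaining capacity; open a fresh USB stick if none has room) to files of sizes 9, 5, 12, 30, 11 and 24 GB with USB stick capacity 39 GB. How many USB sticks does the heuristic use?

3

Sorted descending: 30, 24, 12, 11, 9, 5.
  30 → USB stick 1 (new)  [load 30/39]
  24 → USB stick 2 (new)  [load 24/39]
  12 → USB stick 2  [load 36/39]
  11 → USB stick 3 (new)  [load 11/39]
  9 → USB stick 1  [load 39/39]
  5 → USB stick 3  [load 16/39]
3 USB sticks opened.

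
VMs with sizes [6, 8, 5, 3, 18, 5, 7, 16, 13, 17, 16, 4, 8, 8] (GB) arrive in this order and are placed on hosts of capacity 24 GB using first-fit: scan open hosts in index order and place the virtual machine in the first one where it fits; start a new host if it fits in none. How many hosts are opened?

7

  6 → host 1 (new)  [load 6/24]
  8 → host 1  [load 14/24]
  5 → host 1  [load 19/24]
  3 → host 1  [load 22/24]
  18 → host 2 (new)  [load 18/24]
  5 → host 2  [load 23/24]
  7 → host 3 (new)  [load 7/24]
  16 → host 3  [load 23/24]
  13 → host 4 (new)  [load 13/24]
  17 → host 5 (new)  [load 17/24]
  16 → host 6 (new)  [load 16/24]
  4 → host 4  [load 17/24]
  8 → host 6  [load 24/24]
  8 → host 7 (new)  [load 8/24]
7 hosts opened.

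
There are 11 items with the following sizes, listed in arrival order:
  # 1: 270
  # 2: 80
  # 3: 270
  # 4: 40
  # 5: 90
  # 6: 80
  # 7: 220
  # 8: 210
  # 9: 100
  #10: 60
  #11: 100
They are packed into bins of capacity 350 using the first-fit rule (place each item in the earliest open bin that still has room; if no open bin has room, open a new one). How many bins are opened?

  270 → bin 1 (new)  [load 270/350]
  80 → bin 1  [load 350/350]
  270 → bin 2 (new)  [load 270/350]
  40 → bin 2  [load 310/350]
  90 → bin 3 (new)  [load 90/350]
  80 → bin 3  [load 170/350]
  220 → bin 4 (new)  [load 220/350]
  210 → bin 5 (new)  [load 210/350]
  100 → bin 3  [load 270/350]
  60 → bin 3  [load 330/350]
  100 → bin 4  [load 320/350]
5 bins opened.

5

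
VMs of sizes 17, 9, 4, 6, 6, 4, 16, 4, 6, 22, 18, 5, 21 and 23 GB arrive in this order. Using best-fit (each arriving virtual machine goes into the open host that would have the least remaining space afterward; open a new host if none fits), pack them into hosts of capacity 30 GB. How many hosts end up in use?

  17 → host 1 (new)  [load 17/30]
  9 → host 1  [load 26/30]
  4 → host 1  [load 30/30]
  6 → host 2 (new)  [load 6/30]
  6 → host 2  [load 12/30]
  4 → host 2  [load 16/30]
  16 → host 3 (new)  [load 16/30]
  4 → host 2  [load 20/30]
  6 → host 2  [load 26/30]
  22 → host 4 (new)  [load 22/30]
  18 → host 5 (new)  [load 18/30]
  5 → host 4  [load 27/30]
  21 → host 6 (new)  [load 21/30]
  23 → host 7 (new)  [load 23/30]
7 hosts opened.

7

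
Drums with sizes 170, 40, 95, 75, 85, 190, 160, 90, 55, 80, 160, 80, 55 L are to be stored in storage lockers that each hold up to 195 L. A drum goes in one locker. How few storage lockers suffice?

8

Total = 190 + 170 + 160 + 160 + 95 + 90 + 85 + 80 + 80 + 75 + 55 + 55 + 40 = 1335 L.
Lower bound: ⌈1335/195⌉ = 7 storage lockers.
A packing using 8 storage lockers:
  locker 1: 190 = 190
  locker 2: 170 = 170
  locker 3: 160 = 160
  locker 4: 160 = 160
  locker 5: 95 + 90 = 185
  locker 6: 85 + 80 = 165
  locker 7: 80 + 75 + 40 = 195
  locker 8: 55 + 55 = 110
No arrangement into 7 storage lockers stays within capacity, so 8 is optimal.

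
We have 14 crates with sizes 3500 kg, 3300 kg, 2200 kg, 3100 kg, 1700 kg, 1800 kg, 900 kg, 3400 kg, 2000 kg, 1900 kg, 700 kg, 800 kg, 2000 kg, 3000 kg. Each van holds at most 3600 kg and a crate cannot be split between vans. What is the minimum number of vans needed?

Total = 3500 + 3400 + 3300 + 3100 + 3000 + 2200 + 2000 + 2000 + 1900 + 1800 + 1700 + 900 + 800 + 700 = 30300 kg.
Lower bound: ⌈30300/3600⌉ = 9 vans.
A packing using 10 vans:
  van 1: 3500 = 3500
  van 2: 3400 = 3400
  van 3: 3300 = 3300
  van 4: 3100 = 3100
  van 5: 3000 = 3000
  van 6: 2200 + 900 = 3100
  van 7: 2000 + 800 + 700 = 3500
  van 8: 2000 = 2000
  van 9: 1900 + 1700 = 3600
  van 10: 1800 = 1800
No arrangement into 9 vans stays within capacity, so 10 is optimal.

10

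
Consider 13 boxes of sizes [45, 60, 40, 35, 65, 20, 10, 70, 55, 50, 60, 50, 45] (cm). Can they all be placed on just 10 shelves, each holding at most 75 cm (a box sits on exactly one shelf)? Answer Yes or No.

Yes

A valid assignment using 10 shelves:
  shelf 1: 70 = 70
  shelf 2: 65 + 10 = 75
  shelf 3: 60 = 60
  shelf 4: 60 = 60
  shelf 5: 55 + 20 = 75
  shelf 6: 50 = 50
  shelf 7: 50 = 50
  shelf 8: 45 = 45
  shelf 9: 45 = 45
  shelf 10: 40 + 35 = 75
Every load is within 75 cm, so 10 shelves suffice.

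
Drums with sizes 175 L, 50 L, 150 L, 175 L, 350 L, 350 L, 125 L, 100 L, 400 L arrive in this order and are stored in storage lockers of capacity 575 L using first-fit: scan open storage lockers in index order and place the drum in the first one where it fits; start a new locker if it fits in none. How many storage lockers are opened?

4

  175 → locker 1 (new)  [load 175/575]
  50 → locker 1  [load 225/575]
  150 → locker 1  [load 375/575]
  175 → locker 1  [load 550/575]
  350 → locker 2 (new)  [load 350/575]
  350 → locker 3 (new)  [load 350/575]
  125 → locker 2  [load 475/575]
  100 → locker 2  [load 575/575]
  400 → locker 4 (new)  [load 400/575]
4 storage lockers opened.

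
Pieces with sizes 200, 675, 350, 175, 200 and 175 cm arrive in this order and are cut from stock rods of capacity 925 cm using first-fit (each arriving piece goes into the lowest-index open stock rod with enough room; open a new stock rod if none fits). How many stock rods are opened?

  200 → stock rod 1 (new)  [load 200/925]
  675 → stock rod 1  [load 875/925]
  350 → stock rod 2 (new)  [load 350/925]
  175 → stock rod 2  [load 525/925]
  200 → stock rod 2  [load 725/925]
  175 → stock rod 2  [load 900/925]
2 stock rods opened.

2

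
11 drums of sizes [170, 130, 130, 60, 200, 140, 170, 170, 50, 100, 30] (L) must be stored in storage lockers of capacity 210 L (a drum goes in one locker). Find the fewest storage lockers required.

Total = 200 + 170 + 170 + 170 + 140 + 130 + 130 + 100 + 60 + 50 + 30 = 1350 L.
Lower bound: ⌈1350/210⌉ = 7 storage lockers.
A packing using 8 storage lockers:
  locker 1: 200 = 200
  locker 2: 170 + 30 = 200
  locker 3: 170 = 170
  locker 4: 170 = 170
  locker 5: 140 + 60 = 200
  locker 6: 130 + 50 = 180
  locker 7: 130 = 130
  locker 8: 100 = 100
No arrangement into 7 storage lockers stays within capacity, so 8 is optimal.

8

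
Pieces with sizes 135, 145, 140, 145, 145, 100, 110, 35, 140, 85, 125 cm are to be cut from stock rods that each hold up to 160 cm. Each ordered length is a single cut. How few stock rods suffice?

Total = 145 + 145 + 145 + 140 + 140 + 135 + 125 + 110 + 100 + 85 + 35 = 1305 cm.
Lower bound: ⌈1305/160⌉ = 9 stock rods.
Also, 10 pieces each exceed 80 cm, and no two of those can share a stock rod, so at least 10 stock rods are needed.
A packing using 10 stock rods:
  stock rod 1: 145 = 145
  stock rod 2: 145 = 145
  stock rod 3: 145 = 145
  stock rod 4: 140 = 140
  stock rod 5: 140 = 140
  stock rod 6: 135 = 135
  stock rod 7: 125 + 35 = 160
  stock rod 8: 110 = 110
  stock rod 9: 100 = 100
  stock rod 10: 85 = 85
This matches the lower bound, so 10 is optimal.

10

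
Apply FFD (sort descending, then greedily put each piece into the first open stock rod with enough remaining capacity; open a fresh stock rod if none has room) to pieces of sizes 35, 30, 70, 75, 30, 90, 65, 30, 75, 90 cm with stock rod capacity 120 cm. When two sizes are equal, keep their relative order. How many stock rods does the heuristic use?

6

Sorted descending: 90, 90, 75, 75, 70, 65, 35, 30, 30, 30.
  90 → stock rod 1 (new)  [load 90/120]
  90 → stock rod 2 (new)  [load 90/120]
  75 → stock rod 3 (new)  [load 75/120]
  75 → stock rod 4 (new)  [load 75/120]
  70 → stock rod 5 (new)  [load 70/120]
  65 → stock rod 6 (new)  [load 65/120]
  35 → stock rod 3  [load 110/120]
  30 → stock rod 1  [load 120/120]
  30 → stock rod 2  [load 120/120]
  30 → stock rod 4  [load 105/120]
6 stock rods opened.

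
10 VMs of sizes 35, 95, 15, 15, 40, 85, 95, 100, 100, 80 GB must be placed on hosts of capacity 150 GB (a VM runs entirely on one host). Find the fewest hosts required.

Total = 100 + 100 + 95 + 95 + 85 + 80 + 40 + 35 + 15 + 15 = 660 GB.
Lower bound: ⌈660/150⌉ = 5 hosts.
Also, 6 VMs each exceed 75 GB, and no two of those can share a host, so at least 6 hosts are needed.
A packing using 6 hosts:
  host 1: 100 + 40 = 140
  host 2: 100 + 35 + 15 = 150
  host 3: 95 + 15 = 110
  host 4: 95 = 95
  host 5: 85 = 85
  host 6: 80 = 80
This matches the lower bound, so 6 is optimal.

6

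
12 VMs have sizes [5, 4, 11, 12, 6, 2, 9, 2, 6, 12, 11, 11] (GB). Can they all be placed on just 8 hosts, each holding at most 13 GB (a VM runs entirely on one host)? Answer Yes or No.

Yes

A valid assignment using 8 hosts:
  host 1: 12 = 12
  host 2: 12 = 12
  host 3: 11 + 2 = 13
  host 4: 11 + 2 = 13
  host 5: 11 = 11
  host 6: 9 + 4 = 13
  host 7: 6 + 6 = 12
  host 8: 5 = 5
Every load is within 13 GB, so 8 hosts suffice.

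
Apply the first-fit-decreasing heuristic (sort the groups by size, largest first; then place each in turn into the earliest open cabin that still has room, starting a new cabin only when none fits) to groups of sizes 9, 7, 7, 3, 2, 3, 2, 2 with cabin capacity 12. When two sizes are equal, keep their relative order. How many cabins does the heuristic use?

3

Sorted descending: 9, 7, 7, 3, 3, 2, 2, 2.
  9 → cabin 1 (new)  [load 9/12]
  7 → cabin 2 (new)  [load 7/12]
  7 → cabin 3 (new)  [load 7/12]
  3 → cabin 1  [load 12/12]
  3 → cabin 2  [load 10/12]
  2 → cabin 2  [load 12/12]
  2 → cabin 3  [load 9/12]
  2 → cabin 3  [load 11/12]
3 cabins opened.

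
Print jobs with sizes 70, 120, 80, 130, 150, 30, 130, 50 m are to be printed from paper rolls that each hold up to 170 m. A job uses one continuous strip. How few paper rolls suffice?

5

Total = 150 + 130 + 130 + 120 + 80 + 70 + 50 + 30 = 760 m.
Lower bound: ⌈760/170⌉ = 5 paper rolls.
A packing using 5 paper rolls:
  roll 1: 150 = 150
  roll 2: 130 + 30 = 160
  roll 3: 130 = 130
  roll 4: 120 + 50 = 170
  roll 5: 80 + 70 = 150
This matches the lower bound, so 5 is optimal.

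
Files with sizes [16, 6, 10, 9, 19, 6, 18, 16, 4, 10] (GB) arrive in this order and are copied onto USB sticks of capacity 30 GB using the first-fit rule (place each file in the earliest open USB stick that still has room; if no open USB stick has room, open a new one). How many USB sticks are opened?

  16 → USB stick 1 (new)  [load 16/30]
  6 → USB stick 1  [load 22/30]
  10 → USB stick 2 (new)  [load 10/30]
  9 → USB stick 2  [load 19/30]
  19 → USB stick 3 (new)  [load 19/30]
  6 → USB stick 1  [load 28/30]
  18 → USB stick 4 (new)  [load 18/30]
  16 → USB stick 5 (new)  [load 16/30]
  4 → USB stick 2  [load 23/30]
  10 → USB stick 3  [load 29/30]
5 USB sticks opened.

5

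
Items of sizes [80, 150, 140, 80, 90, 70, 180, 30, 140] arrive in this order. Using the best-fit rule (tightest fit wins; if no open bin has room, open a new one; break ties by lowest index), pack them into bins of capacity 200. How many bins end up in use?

  80 → bin 1 (new)  [load 80/200]
  150 → bin 2 (new)  [load 150/200]
  140 → bin 3 (new)  [load 140/200]
  80 → bin 1  [load 160/200]
  90 → bin 4 (new)  [load 90/200]
  70 → bin 4  [load 160/200]
  180 → bin 5 (new)  [load 180/200]
  30 → bin 1  [load 190/200]
  140 → bin 6 (new)  [load 140/200]
6 bins opened.

6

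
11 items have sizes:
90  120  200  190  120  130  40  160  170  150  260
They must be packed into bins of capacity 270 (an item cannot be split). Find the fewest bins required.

Total = 260 + 200 + 190 + 170 + 160 + 150 + 130 + 120 + 120 + 90 + 40 = 1630.
Lower bound: ⌈1630/270⌉ = 7 bins.
A packing using 7 bins:
  bin 1: 260 = 260
  bin 2: 200 + 40 = 240
  bin 3: 190 = 190
  bin 4: 170 + 90 = 260
  bin 5: 160 = 160
  bin 6: 150 + 120 = 270
  bin 7: 130 + 120 = 250
This matches the lower bound, so 7 is optimal.

7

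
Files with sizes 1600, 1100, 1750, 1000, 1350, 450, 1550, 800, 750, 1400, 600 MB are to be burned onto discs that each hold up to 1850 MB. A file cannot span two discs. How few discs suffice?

8

Total = 1750 + 1600 + 1550 + 1400 + 1350 + 1100 + 1000 + 800 + 750 + 600 + 450 = 12350 MB.
Lower bound: ⌈12350/1850⌉ = 7 discs.
A packing using 8 discs:
  disc 1: 1750 = 1750
  disc 2: 1600 = 1600
  disc 3: 1550 = 1550
  disc 4: 1400 + 450 = 1850
  disc 5: 1350 = 1350
  disc 6: 1100 + 750 = 1850
  disc 7: 1000 + 800 = 1800
  disc 8: 600 = 600
No arrangement into 7 discs stays within capacity, so 8 is optimal.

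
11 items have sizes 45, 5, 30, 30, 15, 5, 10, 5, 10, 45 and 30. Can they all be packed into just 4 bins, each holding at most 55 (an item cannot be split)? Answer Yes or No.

No

Total = 230; ⌈230/55⌉ = 5.
At least 5 bins are required, but only 4 are allowed.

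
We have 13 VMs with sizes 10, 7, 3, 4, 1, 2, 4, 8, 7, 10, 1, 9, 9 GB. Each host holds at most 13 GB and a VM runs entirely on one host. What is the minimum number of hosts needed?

Total = 10 + 10 + 9 + 9 + 8 + 7 + 7 + 4 + 4 + 3 + 2 + 1 + 1 = 75 GB.
Lower bound: ⌈75/13⌉ = 6 hosts.
Also, 7 VMs each exceed 13/2 GB, and no two of those can share a host, so at least 7 hosts are needed.
A packing using 7 hosts:
  host 1: 10 + 3 = 13
  host 2: 10 + 2 + 1 = 13
  host 3: 9 + 4 = 13
  host 4: 9 + 4 = 13
  host 5: 8 + 1 = 9
  host 6: 7 = 7
  host 7: 7 = 7
This matches the lower bound, so 7 is optimal.

7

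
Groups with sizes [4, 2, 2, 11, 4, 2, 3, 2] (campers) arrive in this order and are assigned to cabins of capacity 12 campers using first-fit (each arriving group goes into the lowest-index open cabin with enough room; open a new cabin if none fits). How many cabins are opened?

  4 → cabin 1 (new)  [load 4/12]
  2 → cabin 1  [load 6/12]
  2 → cabin 1  [load 8/12]
  11 → cabin 2 (new)  [load 11/12]
  4 → cabin 1  [load 12/12]
  2 → cabin 3 (new)  [load 2/12]
  3 → cabin 3  [load 5/12]
  2 → cabin 3  [load 7/12]
3 cabins opened.

3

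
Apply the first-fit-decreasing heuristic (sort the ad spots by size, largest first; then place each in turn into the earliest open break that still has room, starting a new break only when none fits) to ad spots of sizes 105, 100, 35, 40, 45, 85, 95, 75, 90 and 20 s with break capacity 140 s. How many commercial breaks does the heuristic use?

Sorted descending: 105, 100, 95, 90, 85, 75, 45, 40, 35, 20.
  105 → break 1 (new)  [load 105/140]
  100 → break 2 (new)  [load 100/140]
  95 → break 3 (new)  [load 95/140]
  90 → break 4 (new)  [load 90/140]
  85 → break 5 (new)  [load 85/140]
  75 → break 6 (new)  [load 75/140]
  45 → break 3  [load 140/140]
  40 → break 2  [load 140/140]
  35 → break 1  [load 140/140]
  20 → break 4  [load 110/140]
6 commercial breaks opened.

6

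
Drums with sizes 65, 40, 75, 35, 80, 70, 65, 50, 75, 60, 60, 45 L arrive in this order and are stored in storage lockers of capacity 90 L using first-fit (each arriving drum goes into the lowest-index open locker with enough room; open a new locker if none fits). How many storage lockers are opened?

11

  65 → locker 1 (new)  [load 65/90]
  40 → locker 2 (new)  [load 40/90]
  75 → locker 3 (new)  [load 75/90]
  35 → locker 2  [load 75/90]
  80 → locker 4 (new)  [load 80/90]
  70 → locker 5 (new)  [load 70/90]
  65 → locker 6 (new)  [load 65/90]
  50 → locker 7 (new)  [load 50/90]
  75 → locker 8 (new)  [load 75/90]
  60 → locker 9 (new)  [load 60/90]
  60 → locker 10 (new)  [load 60/90]
  45 → locker 11 (new)  [load 45/90]
11 storage lockers opened.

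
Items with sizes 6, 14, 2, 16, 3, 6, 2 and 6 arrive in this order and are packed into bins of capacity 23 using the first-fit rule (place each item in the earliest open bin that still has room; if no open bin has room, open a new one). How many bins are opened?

  6 → bin 1 (new)  [load 6/23]
  14 → bin 1  [load 20/23]
  2 → bin 1  [load 22/23]
  16 → bin 2 (new)  [load 16/23]
  3 → bin 2  [load 19/23]
  6 → bin 3 (new)  [load 6/23]
  2 → bin 2  [load 21/23]
  6 → bin 3  [load 12/23]
3 bins opened.

3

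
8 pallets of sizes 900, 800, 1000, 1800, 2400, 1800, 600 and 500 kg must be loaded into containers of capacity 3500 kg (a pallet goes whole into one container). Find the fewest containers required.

3

Total = 2400 + 1800 + 1800 + 1000 + 900 + 800 + 600 + 500 = 9800 kg.
Lower bound: ⌈9800/3500⌉ = 3 containers.
A packing using 3 containers:
  container 1: 2400 + 1000 = 3400
  container 2: 1800 + 900 + 800 = 3500
  container 3: 1800 + 600 + 500 = 2900
This matches the lower bound, so 3 is optimal.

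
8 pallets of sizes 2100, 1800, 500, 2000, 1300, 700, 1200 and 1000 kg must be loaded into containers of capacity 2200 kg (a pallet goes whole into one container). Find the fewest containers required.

6

Total = 2100 + 2000 + 1800 + 1300 + 1200 + 1000 + 700 + 500 = 10600 kg.
Lower bound: ⌈10600/2200⌉ = 5 containers.
A packing using 6 containers:
  container 1: 2100 = 2100
  container 2: 2000 = 2000
  container 3: 1800 = 1800
  container 4: 1300 + 700 = 2000
  container 5: 1200 + 1000 = 2200
  container 6: 500 = 500
No arrangement into 5 containers stays within capacity, so 6 is optimal.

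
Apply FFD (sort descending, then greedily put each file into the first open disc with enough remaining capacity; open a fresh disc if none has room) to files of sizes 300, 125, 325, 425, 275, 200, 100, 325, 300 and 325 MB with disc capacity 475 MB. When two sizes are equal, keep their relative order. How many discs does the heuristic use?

7

Sorted descending: 425, 325, 325, 325, 300, 300, 275, 200, 125, 100.
  425 → disc 1 (new)  [load 425/475]
  325 → disc 2 (new)  [load 325/475]
  325 → disc 3 (new)  [load 325/475]
  325 → disc 4 (new)  [load 325/475]
  300 → disc 5 (new)  [load 300/475]
  300 → disc 6 (new)  [load 300/475]
  275 → disc 7 (new)  [load 275/475]
  200 → disc 7  [load 475/475]
  125 → disc 2  [load 450/475]
  100 → disc 3  [load 425/475]
7 discs opened.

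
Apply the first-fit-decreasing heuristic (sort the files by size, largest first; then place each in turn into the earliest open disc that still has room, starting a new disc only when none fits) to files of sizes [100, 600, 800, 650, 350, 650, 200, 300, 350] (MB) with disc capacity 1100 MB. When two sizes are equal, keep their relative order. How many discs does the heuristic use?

Sorted descending: 800, 650, 650, 600, 350, 350, 300, 200, 100.
  800 → disc 1 (new)  [load 800/1100]
  650 → disc 2 (new)  [load 650/1100]
  650 → disc 3 (new)  [load 650/1100]
  600 → disc 4 (new)  [load 600/1100]
  350 → disc 2  [load 1000/1100]
  350 → disc 3  [load 1000/1100]
  300 → disc 1  [load 1100/1100]
  200 → disc 4  [load 800/1100]
  100 → disc 2  [load 1100/1100]
4 discs opened.

4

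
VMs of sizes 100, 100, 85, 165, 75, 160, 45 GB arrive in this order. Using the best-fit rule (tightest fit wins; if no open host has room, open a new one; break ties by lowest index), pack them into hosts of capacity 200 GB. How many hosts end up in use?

  100 → host 1 (new)  [load 100/200]
  100 → host 1  [load 200/200]
  85 → host 2 (new)  [load 85/200]
  165 → host 3 (new)  [load 165/200]
  75 → host 2  [load 160/200]
  160 → host 4 (new)  [load 160/200]
  45 → host 5 (new)  [load 45/200]
5 hosts opened.

5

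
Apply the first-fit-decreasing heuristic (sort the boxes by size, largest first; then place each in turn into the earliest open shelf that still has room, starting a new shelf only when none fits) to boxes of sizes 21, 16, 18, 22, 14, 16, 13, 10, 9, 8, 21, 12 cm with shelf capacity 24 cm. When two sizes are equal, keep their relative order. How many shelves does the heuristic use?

Sorted descending: 22, 21, 21, 18, 16, 16, 14, 13, 12, 10, 9, 8.
  22 → shelf 1 (new)  [load 22/24]
  21 → shelf 2 (new)  [load 21/24]
  21 → shelf 3 (new)  [load 21/24]
  18 → shelf 4 (new)  [load 18/24]
  16 → shelf 5 (new)  [load 16/24]
  16 → shelf 6 (new)  [load 16/24]
  14 → shelf 7 (new)  [load 14/24]
  13 → shelf 8 (new)  [load 13/24]
  12 → shelf 9 (new)  [load 12/24]
  10 → shelf 7  [load 24/24]
  9 → shelf 8  [load 22/24]
  8 → shelf 5  [load 24/24]
9 shelves opened.

9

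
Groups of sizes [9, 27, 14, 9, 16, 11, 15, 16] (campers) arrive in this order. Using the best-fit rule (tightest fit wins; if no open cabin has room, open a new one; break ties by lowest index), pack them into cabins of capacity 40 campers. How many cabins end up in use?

4

  9 → cabin 1 (new)  [load 9/40]
  27 → cabin 1  [load 36/40]
  14 → cabin 2 (new)  [load 14/40]
  9 → cabin 2  [load 23/40]
  16 → cabin 2  [load 39/40]
  11 → cabin 3 (new)  [load 11/40]
  15 → cabin 3  [load 26/40]
  16 → cabin 4 (new)  [load 16/40]
4 cabins opened.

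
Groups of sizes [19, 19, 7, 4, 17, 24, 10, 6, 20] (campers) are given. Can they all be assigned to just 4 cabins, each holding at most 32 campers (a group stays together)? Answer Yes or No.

No

Total = 126 campers; ⌈126/32⌉ = 4.
5 groups each exceed half the capacity and cannot share a cabin, forcing at least 5 cabins.
At least 5 cabins are required, but only 4 are allowed.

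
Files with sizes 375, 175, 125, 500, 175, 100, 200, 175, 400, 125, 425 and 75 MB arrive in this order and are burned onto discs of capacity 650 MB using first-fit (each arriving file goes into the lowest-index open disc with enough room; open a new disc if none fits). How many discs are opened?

  375 → disc 1 (new)  [load 375/650]
  175 → disc 1  [load 550/650]
  125 → disc 2 (new)  [load 125/650]
  500 → disc 2  [load 625/650]
  175 → disc 3 (new)  [load 175/650]
  100 → disc 1  [load 650/650]
  200 → disc 3  [load 375/650]
  175 → disc 3  [load 550/650]
  400 → disc 4 (new)  [load 400/650]
  125 → disc 4  [load 525/650]
  425 → disc 5 (new)  [load 425/650]
  75 → disc 3  [load 625/650]
5 discs opened.

5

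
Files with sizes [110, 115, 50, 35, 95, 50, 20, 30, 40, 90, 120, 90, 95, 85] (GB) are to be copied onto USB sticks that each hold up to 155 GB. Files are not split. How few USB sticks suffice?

8

Total = 120 + 115 + 110 + 95 + 95 + 90 + 90 + 85 + 50 + 50 + 40 + 35 + 30 + 20 = 1025 GB.
Lower bound: ⌈1025/155⌉ = 7 USB sticks.
Also, 8 files each exceed 155/2 GB, and no two of those can share a USB stick, so at least 8 USB sticks are needed.
A packing using 8 USB sticks:
  USB stick 1: 120 + 35 = 155
  USB stick 2: 115 + 40 = 155
  USB stick 3: 110 + 30 = 140
  USB stick 4: 95 + 50 = 145
  USB stick 5: 95 + 50 = 145
  USB stick 6: 90 + 20 = 110
  USB stick 7: 90 = 90
  USB stick 8: 85 = 85
This matches the lower bound, so 8 is optimal.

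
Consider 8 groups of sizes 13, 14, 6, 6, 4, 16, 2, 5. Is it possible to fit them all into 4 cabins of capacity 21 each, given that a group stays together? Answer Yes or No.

Yes

A valid assignment using 4 cabins:
  cabin 1: 16 + 5 = 21
  cabin 2: 14 + 6 = 20
  cabin 3: 13 + 6 + 2 = 21
  cabin 4: 4 = 4
Every load is within 21, so 4 cabins suffice.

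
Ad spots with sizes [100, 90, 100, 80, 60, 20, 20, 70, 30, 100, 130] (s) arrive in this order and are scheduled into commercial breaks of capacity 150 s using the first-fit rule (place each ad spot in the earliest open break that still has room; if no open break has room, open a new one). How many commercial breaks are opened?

  100 → break 1 (new)  [load 100/150]
  90 → break 2 (new)  [load 90/150]
  100 → break 3 (new)  [load 100/150]
  80 → break 4 (new)  [load 80/150]
  60 → break 2  [load 150/150]
  20 → break 1  [load 120/150]
  20 → break 1  [load 140/150]
  70 → break 4  [load 150/150]
  30 → break 3  [load 130/150]
  100 → break 5 (new)  [load 100/150]
  130 → break 6 (new)  [load 130/150]
6 commercial breaks opened.

6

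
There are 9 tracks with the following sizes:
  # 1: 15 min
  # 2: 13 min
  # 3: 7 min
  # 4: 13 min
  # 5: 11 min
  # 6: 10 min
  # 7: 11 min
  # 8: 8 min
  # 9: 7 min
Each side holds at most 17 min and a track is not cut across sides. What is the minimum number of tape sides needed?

7

Total = 15 + 13 + 13 + 11 + 11 + 10 + 8 + 7 + 7 = 95 min.
Lower bound: ⌈95/17⌉ = 6 tape sides.
A packing using 7 tape sides:
  side 1: 15 = 15
  side 2: 13 = 13
  side 3: 13 = 13
  side 4: 11 = 11
  side 5: 11 = 11
  side 6: 10 + 7 = 17
  side 7: 8 + 7 = 15
No arrangement into 6 tape sides stays within capacity, so 7 is optimal.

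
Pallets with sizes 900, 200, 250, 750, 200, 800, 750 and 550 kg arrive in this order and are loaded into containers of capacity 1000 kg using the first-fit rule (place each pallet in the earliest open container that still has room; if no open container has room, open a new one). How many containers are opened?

6

  900 → container 1 (new)  [load 900/1000]
  200 → container 2 (new)  [load 200/1000]
  250 → container 2  [load 450/1000]
  750 → container 3 (new)  [load 750/1000]
  200 → container 2  [load 650/1000]
  800 → container 4 (new)  [load 800/1000]
  750 → container 5 (new)  [load 750/1000]
  550 → container 6 (new)  [load 550/1000]
6 containers opened.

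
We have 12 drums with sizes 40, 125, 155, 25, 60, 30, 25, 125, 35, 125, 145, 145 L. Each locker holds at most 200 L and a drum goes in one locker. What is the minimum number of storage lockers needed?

6

Total = 155 + 145 + 145 + 125 + 125 + 125 + 60 + 40 + 35 + 30 + 25 + 25 = 1035 L.
Lower bound: ⌈1035/200⌉ = 6 storage lockers.
A packing using 6 storage lockers:
  locker 1: 155 + 40 = 195
  locker 2: 145 + 35 = 180
  locker 3: 145 + 30 + 25 = 200
  locker 4: 125 + 60 = 185
  locker 5: 125 + 25 = 150
  locker 6: 125 = 125
This matches the lower bound, so 6 is optimal.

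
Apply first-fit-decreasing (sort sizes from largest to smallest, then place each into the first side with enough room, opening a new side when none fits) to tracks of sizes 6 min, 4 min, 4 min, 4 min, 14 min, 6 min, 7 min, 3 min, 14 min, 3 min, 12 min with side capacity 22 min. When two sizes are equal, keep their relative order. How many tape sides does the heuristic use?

Sorted descending: 14, 14, 12, 7, 6, 6, 4, 4, 4, 3, 3.
  14 → side 1 (new)  [load 14/22]
  14 → side 2 (new)  [load 14/22]
  12 → side 3 (new)  [load 12/22]
  7 → side 1  [load 21/22]
  6 → side 2  [load 20/22]
  6 → side 3  [load 18/22]
  4 → side 3  [load 22/22]
  4 → side 4 (new)  [load 4/22]
  4 → side 4  [load 8/22]
  3 → side 4  [load 11/22]
  3 → side 4  [load 14/22]
4 tape sides opened.

4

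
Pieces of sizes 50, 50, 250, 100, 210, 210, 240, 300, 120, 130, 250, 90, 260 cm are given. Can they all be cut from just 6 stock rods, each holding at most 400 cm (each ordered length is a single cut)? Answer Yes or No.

Total = 2260 cm; ⌈2260/400⌉ = 6.
7 pieces each exceed half the capacity and cannot share a stock rod, forcing at least 7 stock rods.
At least 7 stock rods are required, but only 6 are allowed.

No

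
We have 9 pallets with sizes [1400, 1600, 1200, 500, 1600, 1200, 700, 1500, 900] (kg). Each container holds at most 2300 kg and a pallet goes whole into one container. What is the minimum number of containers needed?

6

Total = 1600 + 1600 + 1500 + 1400 + 1200 + 1200 + 900 + 700 + 500 = 10600 kg.
Lower bound: ⌈10600/2300⌉ = 5 containers.
Also, 6 pallets each exceed 1150 kg, and no two of those can share a container, so at least 6 containers are needed.
A packing using 6 containers:
  container 1: 1600 + 700 = 2300
  container 2: 1600 + 500 = 2100
  container 3: 1500 = 1500
  container 4: 1400 + 900 = 2300
  container 5: 1200 = 1200
  container 6: 1200 = 1200
This matches the lower bound, so 6 is optimal.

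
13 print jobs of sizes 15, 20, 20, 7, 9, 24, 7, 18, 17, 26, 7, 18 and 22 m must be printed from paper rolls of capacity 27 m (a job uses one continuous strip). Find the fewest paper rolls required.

9

Total = 26 + 24 + 22 + 20 + 20 + 18 + 18 + 17 + 15 + 9 + 7 + 7 + 7 = 210 m.
Lower bound: ⌈210/27⌉ = 8 paper rolls.
Also, 9 print jobs each exceed 27/2 m, and no two of those can share a roll, so at least 9 paper rolls are needed.
A packing using 9 paper rolls:
  roll 1: 26 = 26
  roll 2: 24 = 24
  roll 3: 22 = 22
  roll 4: 20 + 7 = 27
  roll 5: 20 + 7 = 27
  roll 6: 18 + 9 = 27
  roll 7: 18 + 7 = 25
  roll 8: 17 = 17
  roll 9: 15 = 15
This matches the lower bound, so 9 is optimal.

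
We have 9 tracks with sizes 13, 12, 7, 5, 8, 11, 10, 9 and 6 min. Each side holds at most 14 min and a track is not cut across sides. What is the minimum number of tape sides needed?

Total = 13 + 12 + 11 + 10 + 9 + 8 + 7 + 6 + 5 = 81 min.
Lower bound: ⌈81/14⌉ = 6 tape sides.
A packing using 7 tape sides:
  side 1: 13 = 13
  side 2: 12 = 12
  side 3: 11 = 11
  side 4: 10 = 10
  side 5: 9 + 5 = 14
  side 6: 8 + 6 = 14
  side 7: 7 = 7
No arrangement into 6 tape sides stays within capacity, so 7 is optimal.

7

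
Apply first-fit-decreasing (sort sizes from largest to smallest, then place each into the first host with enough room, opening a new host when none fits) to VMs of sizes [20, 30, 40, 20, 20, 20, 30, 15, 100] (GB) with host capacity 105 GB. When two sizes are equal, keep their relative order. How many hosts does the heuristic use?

Sorted descending: 100, 40, 30, 30, 20, 20, 20, 20, 15.
  100 → host 1 (new)  [load 100/105]
  40 → host 2 (new)  [load 40/105]
  30 → host 2  [load 70/105]
  30 → host 2  [load 100/105]
  20 → host 3 (new)  [load 20/105]
  20 → host 3  [load 40/105]
  20 → host 3  [load 60/105]
  20 → host 3  [load 80/105]
  15 → host 3  [load 95/105]
3 hosts opened.

3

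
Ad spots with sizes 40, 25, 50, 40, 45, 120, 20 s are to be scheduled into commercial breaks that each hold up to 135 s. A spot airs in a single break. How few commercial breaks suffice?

3

Total = 120 + 50 + 45 + 40 + 40 + 25 + 20 = 340 s.
Lower bound: ⌈340/135⌉ = 3 commercial breaks.
A packing using 3 commercial breaks:
  break 1: 120 = 120
  break 2: 50 + 45 + 40 = 135
  break 3: 40 + 25 + 20 = 85
This matches the lower bound, so 3 is optimal.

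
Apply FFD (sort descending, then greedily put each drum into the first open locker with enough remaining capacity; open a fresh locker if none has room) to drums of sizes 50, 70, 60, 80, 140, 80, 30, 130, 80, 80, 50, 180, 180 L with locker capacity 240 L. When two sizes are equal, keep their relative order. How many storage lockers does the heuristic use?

Sorted descending: 180, 180, 140, 130, 80, 80, 80, 80, 70, 60, 50, 50, 30.
  180 → locker 1 (new)  [load 180/240]
  180 → locker 2 (new)  [load 180/240]
  140 → locker 3 (new)  [load 140/240]
  130 → locker 4 (new)  [load 130/240]
  80 → locker 3  [load 220/240]
  80 → locker 4  [load 210/240]
  80 → locker 5 (new)  [load 80/240]
  80 → locker 5  [load 160/240]
  70 → locker 5  [load 230/240]
  60 → locker 1  [load 240/240]
  50 → locker 2  [load 230/240]
  50 → locker 6 (new)  [load 50/240]
  30 → locker 4  [load 240/240]
6 storage lockers opened.

6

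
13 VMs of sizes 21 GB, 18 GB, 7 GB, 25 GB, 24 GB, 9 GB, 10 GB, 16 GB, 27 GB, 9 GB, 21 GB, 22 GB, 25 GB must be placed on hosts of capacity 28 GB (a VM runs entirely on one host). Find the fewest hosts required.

Total = 27 + 25 + 25 + 24 + 22 + 21 + 21 + 18 + 16 + 10 + 9 + 9 + 7 = 234 GB.
Lower bound: ⌈234/28⌉ = 9 hosts.
A packing using 10 hosts:
  host 1: 27 = 27
  host 2: 25 = 25
  host 3: 25 = 25
  host 4: 24 = 24
  host 5: 22 = 22
  host 6: 21 + 7 = 28
  host 7: 21 = 21
  host 8: 18 + 10 = 28
  host 9: 16 + 9 = 25
  host 10: 9 = 9
No arrangement into 9 hosts stays within capacity, so 10 is optimal.

10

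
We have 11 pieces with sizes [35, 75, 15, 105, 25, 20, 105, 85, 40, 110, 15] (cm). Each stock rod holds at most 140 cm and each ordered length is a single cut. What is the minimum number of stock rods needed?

Total = 110 + 105 + 105 + 85 + 75 + 40 + 35 + 25 + 20 + 15 + 15 = 630 cm.
Lower bound: ⌈630/140⌉ = 5 stock rods.
A packing using 5 stock rods:
  stock rod 1: 110 + 25 = 135
  stock rod 2: 105 + 35 = 140
  stock rod 3: 105 + 20 + 15 = 140
  stock rod 4: 85 + 40 + 15 = 140
  stock rod 5: 75 = 75
This matches the lower bound, so 5 is optimal.

5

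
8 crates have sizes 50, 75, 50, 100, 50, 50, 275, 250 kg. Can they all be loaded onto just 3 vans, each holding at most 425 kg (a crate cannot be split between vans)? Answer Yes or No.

Yes

A valid assignment using 3 vans:
  van 1: 275 + 100 + 50 = 425
  van 2: 250 + 75 + 50 + 50 = 425
  van 3: 50 = 50
Every load is within 425 kg, so 3 vans suffice.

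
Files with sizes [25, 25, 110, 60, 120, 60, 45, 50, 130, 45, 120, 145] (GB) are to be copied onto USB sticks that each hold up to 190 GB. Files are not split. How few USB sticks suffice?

5

Total = 145 + 130 + 120 + 120 + 110 + 60 + 60 + 50 + 45 + 45 + 25 + 25 = 935 GB.
Lower bound: ⌈935/190⌉ = 5 USB sticks.
A packing using 5 USB sticks:
  USB stick 1: 145 + 45 = 190
  USB stick 2: 130 + 60 = 190
  USB stick 3: 120 + 60 = 180
  USB stick 4: 120 + 45 + 25 = 190
  USB stick 5: 110 + 50 + 25 = 185
This matches the lower bound, so 5 is optimal.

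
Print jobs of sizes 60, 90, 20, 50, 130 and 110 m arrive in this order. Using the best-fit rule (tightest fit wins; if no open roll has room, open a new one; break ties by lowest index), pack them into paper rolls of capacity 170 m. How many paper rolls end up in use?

3

  60 → roll 1 (new)  [load 60/170]
  90 → roll 1  [load 150/170]
  20 → roll 1  [load 170/170]
  50 → roll 2 (new)  [load 50/170]
  130 → roll 3 (new)  [load 130/170]
  110 → roll 2  [load 160/170]
3 paper rolls opened.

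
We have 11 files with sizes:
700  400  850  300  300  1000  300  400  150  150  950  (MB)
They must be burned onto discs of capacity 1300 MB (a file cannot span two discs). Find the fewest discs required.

5

Total = 1000 + 950 + 850 + 700 + 400 + 400 + 300 + 300 + 300 + 150 + 150 = 5500 MB.
Lower bound: ⌈5500/1300⌉ = 5 discs.
A packing using 5 discs:
  disc 1: 1000 + 300 = 1300
  disc 2: 950 + 300 = 1250
  disc 3: 850 + 400 = 1250
  disc 4: 700 + 400 + 150 = 1250
  disc 5: 300 + 150 = 450
This matches the lower bound, so 5 is optimal.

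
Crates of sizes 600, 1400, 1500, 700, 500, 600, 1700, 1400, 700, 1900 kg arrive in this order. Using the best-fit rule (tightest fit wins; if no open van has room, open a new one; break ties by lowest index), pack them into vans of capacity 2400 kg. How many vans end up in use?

  600 → van 1 (new)  [load 600/2400]
  1400 → van 1  [load 2000/2400]
  1500 → van 2 (new)  [load 1500/2400]
  700 → van 2  [load 2200/2400]
  500 → van 3 (new)  [load 500/2400]
  600 → van 3  [load 1100/2400]
  1700 → van 4 (new)  [load 1700/2400]
  1400 → van 5 (new)  [load 1400/2400]
  700 → van 4  [load 2400/2400]
  1900 → van 6 (new)  [load 1900/2400]
6 vans opened.

6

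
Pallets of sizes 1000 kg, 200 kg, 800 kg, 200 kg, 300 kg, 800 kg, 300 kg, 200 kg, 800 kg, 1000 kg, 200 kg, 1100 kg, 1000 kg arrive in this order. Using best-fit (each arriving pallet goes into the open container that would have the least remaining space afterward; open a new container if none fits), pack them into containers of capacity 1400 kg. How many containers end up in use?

7

  1000 → container 1 (new)  [load 1000/1400]
  200 → container 1  [load 1200/1400]
  800 → container 2 (new)  [load 800/1400]
  200 → container 1  [load 1400/1400]
  300 → container 2  [load 1100/1400]
  800 → container 3 (new)  [load 800/1400]
  300 → container 2  [load 1400/1400]
  200 → container 3  [load 1000/1400]
  800 → container 4 (new)  [load 800/1400]
  1000 → container 5 (new)  [load 1000/1400]
  200 → container 3  [load 1200/1400]
  1100 → container 6 (new)  [load 1100/1400]
  1000 → container 7 (new)  [load 1000/1400]
7 containers opened.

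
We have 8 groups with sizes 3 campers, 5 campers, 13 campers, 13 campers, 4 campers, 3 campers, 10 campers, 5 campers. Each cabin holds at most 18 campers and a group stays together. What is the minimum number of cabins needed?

4

Total = 13 + 13 + 10 + 5 + 5 + 4 + 3 + 3 = 56 campers.
Lower bound: ⌈56/18⌉ = 4 cabins.
A packing using 4 cabins:
  cabin 1: 13 + 5 = 18
  cabin 2: 13 + 5 = 18
  cabin 3: 10 + 4 + 3 = 17
  cabin 4: 3 = 3
This matches the lower bound, so 4 is optimal.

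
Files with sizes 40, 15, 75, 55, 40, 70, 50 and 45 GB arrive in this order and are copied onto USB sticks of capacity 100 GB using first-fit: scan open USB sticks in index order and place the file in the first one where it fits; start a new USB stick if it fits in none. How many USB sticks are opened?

  40 → USB stick 1 (new)  [load 40/100]
  15 → USB stick 1  [load 55/100]
  75 → USB stick 2 (new)  [load 75/100]
  55 → USB stick 3 (new)  [load 55/100]
  40 → USB stick 1  [load 95/100]
  70 → USB stick 4 (new)  [load 70/100]
  50 → USB stick 5 (new)  [load 50/100]
  45 → USB stick 3  [load 100/100]
5 USB sticks opened.

5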